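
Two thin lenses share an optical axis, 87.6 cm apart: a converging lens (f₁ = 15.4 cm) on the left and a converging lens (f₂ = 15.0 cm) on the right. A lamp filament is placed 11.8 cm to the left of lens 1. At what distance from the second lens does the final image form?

Lens 1: 1/d_i1 = 1/f₁ − 1/d_o1 = 1/(15.4) − 1/(11.8) = -0.01981, so d_i1 = -50.48 cm.
The intermediate image is 50.48 cm to the left of lens 1 (virtual), which is 87.6 − (-50.48) = 138.1 cm to the left of lens 2, so d_o2 = +138.1 cm.
Lens 2: 1/d_i2 = 1/f₂ − 1/d_o2 = 1/(15.0) − 1/(138.1) = 0.05943, so d_i2 = 16.8 cm.
The final image is real, 16.8 cm to the right of lens 2 (overall magnification ≈ -0.52).

16.8 cm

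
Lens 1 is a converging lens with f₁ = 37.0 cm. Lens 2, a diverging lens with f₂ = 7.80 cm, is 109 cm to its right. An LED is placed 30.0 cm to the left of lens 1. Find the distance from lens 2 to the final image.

7.58 cm

Lens 1: 1/d_i1 = 1/f₁ − 1/d_o1 = 1/(37.0) − 1/(30.0) = -0.006306, so d_i1 = -158.6 cm.
The intermediate image is 158.6 cm to the left of lens 1 (virtual), which is 109 − (-158.6) = 267.6 cm to the left of lens 2, so d_o2 = +267.6 cm.
Lens 2 is diverging, so f₂ = −7.80 cm.
Lens 2: 1/d_i2 = 1/f₂ − 1/d_o2 = 1/(-7.80) − 1/(267.6) = -0.1319, so d_i2 = -7.58 cm.
The final image is virtual, 7.58 cm to the left of lens 2 (overall magnification ≈ 0.15).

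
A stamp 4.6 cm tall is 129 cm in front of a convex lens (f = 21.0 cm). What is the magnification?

m = -0.194

1/d_i = 1/f − 1/d_o = 1/(21.00) − 1/(129) = 0.03987, so d_i = 25.08 cm.
m = −d_i/d_o = −(25.08)/(129) = -0.194.
The image is real, inverted and reduced, on the far side of the lens.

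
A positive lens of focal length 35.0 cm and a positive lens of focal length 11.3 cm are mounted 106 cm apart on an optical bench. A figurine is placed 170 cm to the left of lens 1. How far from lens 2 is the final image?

Lens 1: 1/d_i1 = 1/f₁ − 1/d_o1 = 1/(35.0) − 1/(170) = 0.02269, so d_i1 = 44.07 cm.
The intermediate image is 44.07 cm to the right of lens 1, which is 106 − (44.07) = 61.93 cm to the left of lens 2, so d_o2 = +61.93 cm.
Lens 2: 1/d_i2 = 1/f₂ − 1/d_o2 = 1/(11.3) − 1/(61.93) = 0.07235, so d_i2 = 13.8 cm.
The final image is real, 13.8 cm to the right of lens 2 (overall magnification ≈ 0.058).

13.8 cm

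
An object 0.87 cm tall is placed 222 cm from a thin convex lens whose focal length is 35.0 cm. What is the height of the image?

0.163 cm

1/d_i = 1/f − 1/d_o = 1/(35.00) − 1/(222) = 0.02407, so d_i = 41.55 cm.
m = −d_i/d_o = -0.1872.
|h_i| = |m|·h_o = 0.1872 × 0.87 = 0.163 cm. The image is real, inverted and reduced, on the far side of the lens.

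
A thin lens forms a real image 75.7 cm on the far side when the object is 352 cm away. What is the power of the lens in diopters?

P = +1.61 D

d_i = +75.7 cm.
1/f = 1/d_o + 1/d_i = 1/(352) + 1/(75.7) = 0.01605 cm⁻¹.
f = 62.30 cm = 0.6230 m, so P = 1/f = +1.61 D.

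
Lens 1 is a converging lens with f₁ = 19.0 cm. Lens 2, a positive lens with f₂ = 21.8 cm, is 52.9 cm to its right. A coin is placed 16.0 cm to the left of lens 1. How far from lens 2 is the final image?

25.4 cm

Lens 1: 1/d_i1 = 1/f₁ − 1/d_o1 = 1/(19.0) − 1/(16.0) = -0.009868, so d_i1 = -101.3 cm.
The intermediate image is 101.3 cm to the left of lens 1 (virtual), which is 52.9 − (-101.3) = 154.2 cm to the left of lens 2, so d_o2 = +154.2 cm.
Lens 2: 1/d_i2 = 1/f₂ − 1/d_o2 = 1/(21.8) − 1/(154.2) = 0.03939, so d_i2 = 25.4 cm.
The final image is real, 25.4 cm to the right of lens 2 (overall magnification ≈ -1.0).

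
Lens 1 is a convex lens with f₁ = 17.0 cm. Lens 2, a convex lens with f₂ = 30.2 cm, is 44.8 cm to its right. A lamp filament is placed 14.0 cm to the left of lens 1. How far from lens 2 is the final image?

39.9 cm

Lens 1: 1/d_i1 = 1/f₁ − 1/d_o1 = 1/(17.0) − 1/(14.0) = -0.01261, so d_i1 = -79.33 cm.
The intermediate image is 79.33 cm to the left of lens 1 (virtual), which is 44.8 − (-79.33) = 124.1 cm to the left of lens 2, so d_o2 = +124.1 cm.
Lens 2: 1/d_i2 = 1/f₂ − 1/d_o2 = 1/(30.2) − 1/(124.1) = 0.02505, so d_i2 = 39.9 cm.
The final image is real, 39.9 cm to the right of lens 2 (overall magnification ≈ -1.8).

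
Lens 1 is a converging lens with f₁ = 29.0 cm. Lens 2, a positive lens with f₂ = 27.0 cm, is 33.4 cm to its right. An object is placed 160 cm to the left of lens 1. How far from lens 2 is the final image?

Lens 1: 1/d_i1 = 1/f₁ − 1/d_o1 = 1/(29.0) − 1/(160) = 0.02823, so d_i1 = 35.42 cm.
The intermediate image is 35.42 cm to the right of lens 1, which lies 2.020 cm to the right of lens 2 — a virtual object — so d_o2 = −2.020 cm.
Lens 2: 1/d_i2 = 1/f₂ − 1/d_o2 = 1/(27.0) − 1/(-2.020) = 0.5321, so d_i2 = 1.88 cm.
The final image is real, 1.88 cm to the right of lens 2 (overall magnification ≈ -0.21).

1.88 cm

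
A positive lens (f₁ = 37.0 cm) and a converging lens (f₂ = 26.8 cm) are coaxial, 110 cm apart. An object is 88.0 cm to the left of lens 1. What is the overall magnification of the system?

m = +1.00

Lens 1: 1/d_i1 = 1/(37.0) − 1/(88.0) = 0.01566, so d_i1 = 63.84 cm; m₁ = −d_i1/d_o1 = -0.7255.
d_o2 = 110 − (63.84) = 46.16 cm.
Lens 2: 1/d_i2 = 1/(26.8) − 1/(46.16) = 0.01565, so d_i2 = 63.90 cm; m₂ = −d_i2/d_o2 = -1.384.
m = m₁·m₂ = (-0.7255)(-1.384) = +1.00.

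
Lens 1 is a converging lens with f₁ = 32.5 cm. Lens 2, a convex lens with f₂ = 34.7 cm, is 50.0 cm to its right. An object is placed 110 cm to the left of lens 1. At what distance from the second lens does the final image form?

4.36 cm

Lens 1: 1/d_i1 = 1/f₁ − 1/d_o1 = 1/(32.5) − 1/(110) = 0.02168, so d_i1 = 46.13 cm.
The intermediate image is 46.13 cm to the right of lens 1, which is 50.0 − (46.13) = 3.870 cm to the left of lens 2, so d_o2 = +3.870 cm.
Lens 2: 1/d_i2 = 1/f₂ − 1/d_o2 = 1/(34.7) − 1/(3.870) = -0.2296, so d_i2 = -4.36 cm.
The final image is virtual, 4.36 cm to the left of lens 2 (overall magnification ≈ -0.47).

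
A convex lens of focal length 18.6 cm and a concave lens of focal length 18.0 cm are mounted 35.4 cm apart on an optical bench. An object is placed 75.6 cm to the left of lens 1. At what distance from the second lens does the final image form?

6.72 cm

Lens 1: 1/d_i1 = 1/f₁ − 1/d_o1 = 1/(18.6) − 1/(75.6) = 0.04054, so d_i1 = 24.67 cm.
The intermediate image is 24.67 cm to the right of lens 1, which is 35.4 − (24.67) = 10.73 cm to the left of lens 2, so d_o2 = +10.73 cm.
Lens 2 is diverging, so f₂ = −18.0 cm.
Lens 2: 1/d_i2 = 1/f₂ − 1/d_o2 = 1/(-18.0) − 1/(10.73) = -0.1488, so d_i2 = -6.72 cm.
The final image is virtual, 6.72 cm to the left of lens 2 (overall magnification ≈ -0.20).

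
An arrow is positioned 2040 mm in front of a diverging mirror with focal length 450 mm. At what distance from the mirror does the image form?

For a diverging mirror, f = -450 mm.
Mirror equation: 1/q = 1/f − 1/p = 1/(-450.0) − 1/(2040) = -0.002222 − 0.0004902 = -0.002712, so q = -369 mm.
The image is virtual, upright and reduced, behind the mirror.

369 mm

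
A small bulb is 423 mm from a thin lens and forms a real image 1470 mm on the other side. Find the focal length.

Real image ⇒ d_i = +1470 mm.
1/f = 1/d_o + 1/d_i = 1/(423) + 1/(1470) = 0.003044, so f = 328 mm.
Since f is positive, the thin lens is converging.

f = 328 mm (converging)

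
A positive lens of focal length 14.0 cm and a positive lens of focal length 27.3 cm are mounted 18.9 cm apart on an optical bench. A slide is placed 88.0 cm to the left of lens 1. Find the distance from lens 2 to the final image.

2.45 cm

Lens 1: 1/d_i1 = 1/f₁ − 1/d_o1 = 1/(14.0) − 1/(88.0) = 0.06006, so d_i1 = 16.65 cm.
The intermediate image is 16.65 cm to the right of lens 1, which is 18.9 − (16.65) = 2.250 cm to the left of lens 2, so d_o2 = +2.250 cm.
Lens 2: 1/d_i2 = 1/f₂ − 1/d_o2 = 1/(27.3) − 1/(2.250) = -0.4078, so d_i2 = -2.45 cm.
The final image is virtual, 2.45 cm to the left of lens 2 (overall magnification ≈ -0.21).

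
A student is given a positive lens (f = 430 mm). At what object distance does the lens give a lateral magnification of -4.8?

520 mm

m = −d_i/d_o ⇒ d_i = −m·d_o.
1/f = 1/d_o + 1/d_i = 1/d_o − 1/(m·d_o) = (1 − 1/m)/d_o, so d_o = f(1 − 1/m) = (430.0)(1 − 1/(-4.8)) = 520 mm.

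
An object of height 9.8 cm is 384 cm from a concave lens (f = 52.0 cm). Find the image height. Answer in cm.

1.17 cm

For a concave lens, f = -52.0 cm.
1/d_i = 1/f − 1/d_o = 1/(-52.00) − 1/(384) = -0.02183, so d_i = -45.80 cm.
m = −d_i/d_o = +0.1193.
|h_i| = |m|·h_o = 0.1193 × 9.8 = 1.17 cm. The image is virtual, upright and reduced, on the same side as the object.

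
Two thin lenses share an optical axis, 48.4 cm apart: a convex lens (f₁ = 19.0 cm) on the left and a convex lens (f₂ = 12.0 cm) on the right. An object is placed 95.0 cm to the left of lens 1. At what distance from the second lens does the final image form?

Lens 1: 1/d_i1 = 1/f₁ − 1/d_o1 = 1/(19.0) − 1/(95.0) = 0.04211, so d_i1 = 23.75 cm.
The intermediate image is 23.75 cm to the right of lens 1, which is 48.4 − (23.75) = 24.65 cm to the left of lens 2, so d_o2 = +24.65 cm.
Lens 2: 1/d_i2 = 1/f₂ − 1/d_o2 = 1/(12.0) − 1/(24.65) = 0.04277, so d_i2 = 23.4 cm.
The final image is real, 23.4 cm to the right of lens 2 (overall magnification ≈ 0.24).

23.4 cm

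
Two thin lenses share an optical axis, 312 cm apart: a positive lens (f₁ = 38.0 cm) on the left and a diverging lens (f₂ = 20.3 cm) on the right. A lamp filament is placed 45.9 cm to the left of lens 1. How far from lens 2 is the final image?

16.6 cm

Lens 1: 1/d_i1 = 1/f₁ − 1/d_o1 = 1/(38.0) − 1/(45.9) = 0.004529, so d_i1 = 220.8 cm.
The intermediate image is 220.8 cm to the right of lens 1, which is 312 − (220.8) = 91.20 cm to the left of lens 2, so d_o2 = +91.20 cm.
Lens 2 is diverging, so f₂ = −20.3 cm.
Lens 2: 1/d_i2 = 1/f₂ − 1/d_o2 = 1/(-20.3) − 1/(91.20) = -0.06023, so d_i2 = -16.6 cm.
The final image is virtual, 16.6 cm to the left of lens 2 (overall magnification ≈ -0.88).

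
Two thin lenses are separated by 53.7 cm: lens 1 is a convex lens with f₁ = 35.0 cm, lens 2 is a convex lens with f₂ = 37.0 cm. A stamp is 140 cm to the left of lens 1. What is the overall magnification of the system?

Lens 1: 1/d_i1 = 1/(35.0) − 1/(140) = 0.02143, so d_i1 = 46.67 cm; m₁ = −d_i1/d_o1 = -0.3334.
d_o2 = 53.7 − (46.67) = 7.030 cm.
Lens 2: 1/d_i2 = 1/(37.0) − 1/(7.030) = -0.1152, so d_i2 = -8.679 cm; m₂ = −d_i2/d_o2 = +1.235.
m = m₁·m₂ = (-0.3334)(+1.235) = -0.412.

m = -0.412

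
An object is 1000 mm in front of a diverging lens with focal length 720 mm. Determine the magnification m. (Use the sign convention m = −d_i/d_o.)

m = +0.419

For a diverging lens, f = -720 mm.
1/d_i = 1/f − 1/d_o = 1/(-720.0) − 1/(1000) = -0.002389, so d_i = -418.6 mm.
m = −d_i/d_o = −(-418.6)/(1000) = +0.419.
The image is virtual, upright and reduced, on the same side as the object.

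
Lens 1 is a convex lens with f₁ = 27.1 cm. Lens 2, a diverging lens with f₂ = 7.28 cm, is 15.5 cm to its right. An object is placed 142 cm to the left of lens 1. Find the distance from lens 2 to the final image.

12.2 cm

Lens 1: 1/d_i1 = 1/f₁ − 1/d_o1 = 1/(27.1) − 1/(142) = 0.02986, so d_i1 = 33.49 cm.
The intermediate image is 33.49 cm to the right of lens 1, which lies 17.99 cm to the right of lens 2 — a virtual object — so d_o2 = −17.99 cm.
Lens 2 is diverging, so f₂ = −7.28 cm.
Lens 2: 1/d_i2 = 1/f₂ − 1/d_o2 = 1/(-7.28) − 1/(-17.99) = -0.08178, so d_i2 = -12.2 cm.
The final image is virtual, 12.2 cm to the left of lens 2 (overall magnification ≈ 0.16).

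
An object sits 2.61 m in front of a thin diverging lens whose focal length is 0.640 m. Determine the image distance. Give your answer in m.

For a diverging lens, f = -0.640 m.
Lens equation: 1/s_i = 1/f − 1/s_o = 1/(-0.6400) − 1/(2.61) = -1.562 − 0.3831 = -1.946, so s_i = -0.514 m.
The image is virtual, upright and reduced, on the same side as the object.

0.514 m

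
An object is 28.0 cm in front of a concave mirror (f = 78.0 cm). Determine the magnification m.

1/d_i = 1/f − 1/d_o = 1/(78.00) − 1/(28.0) = -0.02289, so d_i = -43.68 cm.
m = −d_i/d_o = −(-43.68)/(28.0) = +1.56.
The image is virtual, upright and enlarged, behind the mirror.

m = +1.56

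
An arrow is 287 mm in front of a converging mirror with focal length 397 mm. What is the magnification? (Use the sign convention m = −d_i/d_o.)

m = +3.61

1/d_i = 1/f − 1/d_o = 1/(397.0) − 1/(287) = -0.0009654, so d_i = -1036 mm.
m = −d_i/d_o = −(-1036)/(287) = +3.61.
The image is virtual, upright and enlarged, behind the mirror.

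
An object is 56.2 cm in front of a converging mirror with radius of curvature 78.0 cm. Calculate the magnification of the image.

m = -2.27

f = R/2 = 78.0/2 = 39.00 cm.
1/d_i = 1/f − 1/d_o = 1/(39.00) − 1/(56.2) = 0.007847, so d_i = 127.4 cm.
m = −d_i/d_o = −(127.4)/(56.2) = -2.27.
The image is real, inverted and enlarged, in front of the mirror.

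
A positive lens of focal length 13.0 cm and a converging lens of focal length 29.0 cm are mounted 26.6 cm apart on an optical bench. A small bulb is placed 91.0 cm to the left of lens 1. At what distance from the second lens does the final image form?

Lens 1: 1/d_i1 = 1/f₁ − 1/d_o1 = 1/(13.0) − 1/(91.0) = 0.06593, so d_i1 = 15.17 cm.
The intermediate image is 15.17 cm to the right of lens 1, which is 26.6 − (15.17) = 11.43 cm to the left of lens 2, so d_o2 = +11.43 cm.
Lens 2: 1/d_i2 = 1/f₂ − 1/d_o2 = 1/(29.0) − 1/(11.43) = -0.05301, so d_i2 = -18.9 cm.
The final image is virtual, 18.9 cm to the left of lens 2 (overall magnification ≈ -0.28).

18.9 cm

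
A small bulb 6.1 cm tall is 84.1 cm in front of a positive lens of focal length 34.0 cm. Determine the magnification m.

m = -0.679

1/d_i = 1/f − 1/d_o = 1/(34.00) − 1/(84.1) = 0.01752, so d_i = 57.07 cm.
m = −d_i/d_o = −(57.07)/(84.1) = -0.679.
The image is real, inverted and reduced, on the far side of the lens.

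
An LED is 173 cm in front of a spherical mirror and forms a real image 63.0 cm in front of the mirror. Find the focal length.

Real image ⇒ d_i = +63.0 cm.
1/f = 1/d_o + 1/d_i = 1/(173) + 1/(63.0) = 0.02165, so f = 46.2 cm.
Since f is positive, the spherical mirror is concave.

f = 46.2 cm (concave)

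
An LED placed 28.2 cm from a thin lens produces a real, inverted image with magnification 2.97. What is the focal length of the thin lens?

m = −d_i/d_o ⇒ d_i = −m·d_o = −(-2.97)·(28.2) = 83.75 cm.
1/f = 1/d_o + 1/d_i = 1/(28.2) + 1/(83.75) = 0.04740, so f = 21.1 cm.
Since f is positive, the thin lens is converging.

f = 21.1 cm (converging)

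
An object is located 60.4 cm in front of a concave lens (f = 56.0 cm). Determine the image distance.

29.1 cm

For a concave lens, f = -56.0 cm.
Lens equation: 1/v = 1/f − 1/u = 1/(-56.00) − 1/(60.4) = -0.01786 − 0.01656 = -0.03441, so v = -29.1 cm.
The image is virtual, upright and reduced, on the same side as the object.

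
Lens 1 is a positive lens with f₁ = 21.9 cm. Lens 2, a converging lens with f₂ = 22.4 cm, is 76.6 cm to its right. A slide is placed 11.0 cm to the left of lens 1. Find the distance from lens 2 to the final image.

Lens 1: 1/d_i1 = 1/f₁ − 1/d_o1 = 1/(21.9) − 1/(11.0) = -0.04525, so d_i1 = -22.10 cm.
The intermediate image is 22.10 cm to the left of lens 1 (virtual), which is 76.6 − (-22.10) = 98.70 cm to the left of lens 2, so d_o2 = +98.70 cm.
Lens 2: 1/d_i2 = 1/f₂ − 1/d_o2 = 1/(22.4) − 1/(98.70) = 0.03451, so d_i2 = 29.0 cm.
The final image is real, 29.0 cm to the right of lens 2 (overall magnification ≈ -0.59).

29.0 cm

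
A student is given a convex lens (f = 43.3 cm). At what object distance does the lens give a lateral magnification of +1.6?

m = −d_i/d_o ⇒ d_i = −m·d_o.
1/f = 1/d_o + 1/d_i = 1/d_o − 1/(m·d_o) = (1 − 1/m)/d_o, so d_o = f(1 − 1/m) = (43.30)(1 − 1/(+1.6)) = 16.2 cm.

16.2 cm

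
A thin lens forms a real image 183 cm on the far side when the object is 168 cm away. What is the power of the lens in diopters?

d_i = +183 cm.
1/f = 1/d_o + 1/d_i = 1/(168) + 1/(183) = 0.01142 cm⁻¹.
f = 87.59 cm = 0.8759 m, so P = 1/f = +1.14 D.

P = +1.14 D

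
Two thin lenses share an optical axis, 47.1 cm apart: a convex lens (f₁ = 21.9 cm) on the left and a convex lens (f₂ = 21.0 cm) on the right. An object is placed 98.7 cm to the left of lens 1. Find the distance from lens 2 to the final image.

Lens 1: 1/d_i1 = 1/f₁ − 1/d_o1 = 1/(21.9) − 1/(98.7) = 0.03553, so d_i1 = 28.14 cm.
The intermediate image is 28.14 cm to the right of lens 1, which is 47.1 − (28.14) = 18.96 cm to the left of lens 2, so d_o2 = +18.96 cm.
Lens 2: 1/d_i2 = 1/f₂ − 1/d_o2 = 1/(21.0) − 1/(18.96) = -0.005124, so d_i2 = -195 cm.
The final image is virtual, 195 cm to the left of lens 2 (overall magnification ≈ -2.9).

195 cm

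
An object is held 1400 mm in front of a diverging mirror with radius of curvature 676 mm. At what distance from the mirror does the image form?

272 mm

f = R/2 = 676/2 = 338.0 mm; for a diverging mirror, f = -338.0 mm.
Mirror equation: 1/s_i = 1/f − 1/s_o = 1/(-338.0) − 1/(1400) = -0.002959 − 0.0007143 = -0.003673, so s_i = -272 mm.
The image is virtual, upright and reduced, behind the mirror.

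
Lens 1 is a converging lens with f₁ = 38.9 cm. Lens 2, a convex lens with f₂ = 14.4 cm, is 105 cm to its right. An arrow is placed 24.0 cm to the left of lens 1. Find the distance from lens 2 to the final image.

Lens 1: 1/d_i1 = 1/f₁ − 1/d_o1 = 1/(38.9) − 1/(24.0) = -0.01596, so d_i1 = -62.66 cm.
The intermediate image is 62.66 cm to the left of lens 1 (virtual), which is 105 − (-62.66) = 167.7 cm to the left of lens 2, so d_o2 = +167.7 cm.
Lens 2: 1/d_i2 = 1/f₂ − 1/d_o2 = 1/(14.4) − 1/(167.7) = 0.06348, so d_i2 = 15.8 cm.
The final image is real, 15.8 cm to the right of lens 2 (overall magnification ≈ -0.25).

15.8 cm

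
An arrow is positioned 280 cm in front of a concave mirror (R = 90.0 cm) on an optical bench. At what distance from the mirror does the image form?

53.6 cm

f = R/2 = 90.0/2 = 45.00 cm.
Mirror equation: 1/s_i = 1/f − 1/s_o = 1/(45.00) − 1/(280) = 0.02222 − 0.003571 = 0.01865, so s_i = 53.6 cm.
The image is real, inverted and reduced, in front of the mirror.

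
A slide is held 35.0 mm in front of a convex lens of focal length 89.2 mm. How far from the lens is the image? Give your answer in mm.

Thin-lens equation: 1/s_i = 1/f − 1/s_o = 1/(89.20) − 1/(35.0) = 0.01121 − 0.02857 = -0.01736, so s_i = -57.6 mm.
The image is virtual, upright and enlarged, on the same side as the object.

57.6 mm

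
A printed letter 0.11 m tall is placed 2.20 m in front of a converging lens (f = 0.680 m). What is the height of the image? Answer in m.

1/d_i = 1/f − 1/d_o = 1/(0.6800) − 1/(2.20) = 1.016, so d_i = 0.9842 m.
m = −d_i/d_o = -0.4474.
|h_i| = |m|·h_o = 0.4474 × 0.11 = 0.0492 m. The image is real, inverted and reduced, on the far side of the lens.

0.0492 m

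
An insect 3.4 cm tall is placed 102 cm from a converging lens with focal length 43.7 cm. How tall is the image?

1/d_i = 1/f − 1/d_o = 1/(43.70) − 1/(102) = 0.01308, so d_i = 76.46 cm.
m = −d_i/d_o = -0.7496.
|h_i| = |m|·h_o = 0.7496 × 3.4 = 2.55 cm. The image is real, inverted and reduced, on the far side of the lens.

2.55 cm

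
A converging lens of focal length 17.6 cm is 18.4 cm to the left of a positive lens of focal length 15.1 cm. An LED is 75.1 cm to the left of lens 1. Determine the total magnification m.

Lens 1: 1/d_i1 = 1/(17.6) − 1/(75.1) = 0.04350, so d_i1 = 22.99 cm; m₁ = −d_i1/d_o1 = -0.3061.
d_o2 = 18.4 − (22.99) = -4.590 cm (virtual object).
Lens 2: 1/d_i2 = 1/(15.1) − 1/(-4.590) = 0.2841, so d_i2 = 3.520 cm; m₂ = −d_i2/d_o2 = +0.7669.
m = m₁·m₂ = (-0.3061)(+0.7669) = -0.235.

m = -0.235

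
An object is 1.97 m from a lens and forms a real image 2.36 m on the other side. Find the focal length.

f = 1.07 m (converging)

Real image ⇒ d_i = +2.36 m.
1/f = 1/d_o + 1/d_i = 1/(1.97) + 1/(2.36) = 0.9313, so f = 1.07 m.
Since f is positive, the lens is converging.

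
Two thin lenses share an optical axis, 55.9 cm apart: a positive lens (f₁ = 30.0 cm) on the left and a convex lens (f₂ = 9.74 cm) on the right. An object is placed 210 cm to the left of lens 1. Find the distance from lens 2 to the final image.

Lens 1: 1/d_i1 = 1/f₁ − 1/d_o1 = 1/(30.0) − 1/(210) = 0.02857, so d_i1 = 35.00 cm.
The intermediate image is 35.00 cm to the right of lens 1, which is 55.9 − (35.00) = 20.90 cm to the left of lens 2, so d_o2 = +20.90 cm.
Lens 2: 1/d_i2 = 1/f₂ − 1/d_o2 = 1/(9.74) − 1/(20.90) = 0.05482, so d_i2 = 18.2 cm.
The final image is real, 18.2 cm to the right of lens 2 (overall magnification ≈ 0.15).

18.2 cm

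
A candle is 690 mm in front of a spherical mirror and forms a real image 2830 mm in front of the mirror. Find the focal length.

Real image ⇒ d_i = +2830 mm.
1/f = 1/d_o + 1/d_i = 1/(690) + 1/(2830) = 0.001803, so f = 555 mm.
Since f is positive, the spherical mirror is concave.

f = 555 mm (concave)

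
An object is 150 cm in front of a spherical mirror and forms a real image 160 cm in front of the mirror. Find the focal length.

f = 77.4 cm (concave)

Real image ⇒ d_i = +160 cm.
1/f = 1/d_o + 1/d_i = 1/(150) + 1/(160) = 0.01292, so f = 77.4 cm.
Since f is positive, the spherical mirror is concave.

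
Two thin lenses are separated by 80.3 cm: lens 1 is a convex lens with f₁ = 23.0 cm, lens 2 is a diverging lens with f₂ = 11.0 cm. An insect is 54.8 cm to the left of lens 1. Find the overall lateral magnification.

Lens 1: 1/d_i1 = 1/(23.0) − 1/(54.8) = 0.02523, so d_i1 = 39.64 cm; m₁ = −d_i1/d_o1 = -0.7234.
d_o2 = 80.3 − (39.64) = 40.66 cm.
f₂ = −11.0 cm (diverging).
Lens 2: 1/d_i2 = 1/(-11.0) − 1/(40.66) = -0.1155, so d_i2 = -8.658 cm; m₂ = −d_i2/d_o2 = +0.2129.
m = m₁·m₂ = (-0.7234)(+0.2129) = -0.154.

m = -0.154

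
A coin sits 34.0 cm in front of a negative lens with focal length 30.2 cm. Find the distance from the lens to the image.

For a negative lens, f = -30.2 cm.
Thin-lens equation: 1/v = 1/f − 1/u = 1/(-30.20) − 1/(34.0) = -0.03311 − 0.02941 = -0.06252, so v = -16.0 cm.
The image is virtual, upright and reduced, on the same side as the object.

16.0 cm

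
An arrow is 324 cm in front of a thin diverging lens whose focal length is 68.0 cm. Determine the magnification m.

For a diverging lens, f = -68.0 cm.
1/d_i = 1/f − 1/d_o = 1/(-68.00) − 1/(324) = -0.01779, so d_i = -56.20 cm.
m = −d_i/d_o = −(-56.20)/(324) = +0.173.
The image is virtual, upright and reduced, on the same side as the object.

m = +0.173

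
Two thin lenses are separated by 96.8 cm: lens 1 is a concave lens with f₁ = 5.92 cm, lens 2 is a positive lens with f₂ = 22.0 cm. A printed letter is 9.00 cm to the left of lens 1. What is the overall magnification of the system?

m = -0.111

f₁ = −5.92 cm (diverging).
Lens 1: 1/d_i1 = 1/(-5.92) − 1/(9.00) = -0.2800, so d_i1 = -3.571 cm; m₁ = −d_i1/d_o1 = +0.3968.
d_o2 = 96.8 − (-3.571) = 100.4 cm.
Lens 2: 1/d_i2 = 1/(22.0) − 1/(100.4) = 0.03549, so d_i2 = 28.17 cm; m₂ = −d_i2/d_o2 = -0.2806.
m = m₁·m₂ = (+0.3968)(-0.2806) = -0.111.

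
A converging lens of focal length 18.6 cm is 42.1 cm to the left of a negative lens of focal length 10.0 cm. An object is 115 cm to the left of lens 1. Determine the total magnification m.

Lens 1: 1/d_i1 = 1/(18.6) − 1/(115) = 0.04507, so d_i1 = 22.19 cm; m₁ = −d_i1/d_o1 = -0.1930.
d_o2 = 42.1 − (22.19) = 19.91 cm.
f₂ = −10.0 cm (diverging).
Lens 2: 1/d_i2 = 1/(-10.0) − 1/(19.91) = -0.1502, so d_i2 = -6.657 cm; m₂ = −d_i2/d_o2 = +0.3343.
m = m₁·m₂ = (-0.1930)(+0.3343) = -0.0645.

m = -0.0645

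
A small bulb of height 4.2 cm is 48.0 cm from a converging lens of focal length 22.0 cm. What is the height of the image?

3.55 cm

1/d_i = 1/f − 1/d_o = 1/(22.00) − 1/(48.0) = 0.02462, so d_i = 40.62 cm.
m = −d_i/d_o = -0.8462.
|h_i| = |m|·h_o = 0.8462 × 4.2 = 3.55 cm. The image is real, inverted and reduced, on the far side of the lens.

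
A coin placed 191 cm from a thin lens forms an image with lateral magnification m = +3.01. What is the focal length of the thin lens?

m = −d_i/d_o ⇒ d_i = −m·d_o = −(+3.01)·(191) = -574.9 cm.
1/f = 1/d_o + 1/d_i = 1/(191) + 1/(-574.9) = 0.003496, so f = 286 cm.
Since f is positive, the thin lens is converging.

f = 286 cm (converging)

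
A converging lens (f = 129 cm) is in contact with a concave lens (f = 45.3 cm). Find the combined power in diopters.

P = -1.43 D

P₁ = 1/f₁ = 1/(1.29 m) = +0.7752 D; P₂ = 1/f₂ = 1/(-0.453 m) = -2.208 D.
For thin lenses in contact, P = P₁ + P₂ = (+0.7752) + (-2.208) = -1.43 D.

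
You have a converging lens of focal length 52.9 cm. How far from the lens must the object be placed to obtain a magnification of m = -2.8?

71.8 cm

m = −d_i/d_o ⇒ d_i = −m·d_o.
1/f = 1/d_o + 1/d_i = 1/d_o − 1/(m·d_o) = (1 − 1/m)/d_o, so d_o = f(1 − 1/m) = (52.90)(1 − 1/(-2.8)) = 71.8 cm.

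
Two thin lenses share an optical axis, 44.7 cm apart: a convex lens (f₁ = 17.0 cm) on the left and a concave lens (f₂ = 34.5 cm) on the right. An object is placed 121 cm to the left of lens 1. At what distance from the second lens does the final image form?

14.5 cm

Lens 1: 1/d_i1 = 1/f₁ − 1/d_o1 = 1/(17.0) − 1/(121) = 0.05056, so d_i1 = 19.78 cm.
The intermediate image is 19.78 cm to the right of lens 1, which is 44.7 − (19.78) = 24.92 cm to the left of lens 2, so d_o2 = +24.92 cm.
Lens 2 is diverging, so f₂ = −34.5 cm.
Lens 2: 1/d_i2 = 1/f₂ − 1/d_o2 = 1/(-34.5) − 1/(24.92) = -0.06911, so d_i2 = -14.5 cm.
The final image is virtual, 14.5 cm to the left of lens 2 (overall magnification ≈ -0.095).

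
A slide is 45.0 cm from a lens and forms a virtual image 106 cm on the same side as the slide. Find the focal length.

f = 78.2 cm (converging)

Virtual image ⇒ d_i = −106 cm.
1/f = 1/d_o + 1/d_i = 1/(45.0) + 1/(-106) = 0.01279, so f = 78.2 cm.
Since f is positive, the lens is converging.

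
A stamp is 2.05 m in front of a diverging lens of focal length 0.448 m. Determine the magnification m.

For a diverging lens, f = -0.448 m.
1/d_i = 1/f − 1/d_o = 1/(-0.4480) − 1/(2.05) = -2.720, so d_i = -0.3677 m.
m = −d_i/d_o = −(-0.3677)/(2.05) = +0.179.
The image is virtual, upright and reduced, on the same side as the object.

m = +0.179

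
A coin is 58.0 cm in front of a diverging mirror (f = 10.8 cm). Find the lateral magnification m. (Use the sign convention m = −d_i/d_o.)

m = +0.157

For a diverging mirror, f = -10.8 cm.
1/d_i = 1/f − 1/d_o = 1/(-10.80) − 1/(58.0) = -0.1098, so d_i = -9.105 cm.
m = −d_i/d_o = −(-9.105)/(58.0) = +0.157.
The image is virtual, upright and reduced, behind the mirror.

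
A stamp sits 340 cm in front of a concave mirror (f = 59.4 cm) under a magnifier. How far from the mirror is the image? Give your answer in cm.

Mirror equation: 1/d_i = 1/f − 1/d_o = 1/(59.40) − 1/(340) = 0.01684 − 0.002941 = 0.01389, so d_i = 72.0 cm.
The image is real, inverted and reduced, in front of the mirror.

72.0 cm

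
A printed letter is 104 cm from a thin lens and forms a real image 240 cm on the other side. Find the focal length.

f = 72.6 cm (converging)

Real image ⇒ d_i = +240 cm.
1/f = 1/d_o + 1/d_i = 1/(104) + 1/(240) = 0.01378, so f = 72.6 cm.
Since f is positive, the thin lens is converging.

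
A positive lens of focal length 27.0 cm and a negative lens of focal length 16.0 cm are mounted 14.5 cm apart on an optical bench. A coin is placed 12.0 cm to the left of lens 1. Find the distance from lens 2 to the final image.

11.1 cm

Lens 1: 1/d_i1 = 1/f₁ − 1/d_o1 = 1/(27.0) − 1/(12.0) = -0.04630, so d_i1 = -21.60 cm.
The intermediate image is 21.60 cm to the left of lens 1 (virtual), which is 14.5 − (-21.60) = 36.10 cm to the left of lens 2, so d_o2 = +36.10 cm.
Lens 2 is diverging, so f₂ = −16.0 cm.
Lens 2: 1/d_i2 = 1/f₂ − 1/d_o2 = 1/(-16.0) − 1/(36.10) = -0.09020, so d_i2 = -11.1 cm.
The final image is virtual, 11.1 cm to the left of lens 2 (overall magnification ≈ 0.55).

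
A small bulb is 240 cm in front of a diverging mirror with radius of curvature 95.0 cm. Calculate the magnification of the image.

m = +0.165

f = R/2 = 95.0/2 = 47.50 cm; for a diverging mirror, f = -47.50 cm.
1/d_i = 1/f − 1/d_o = 1/(-47.50) − 1/(240) = -0.02522, so d_i = -39.65 cm.
m = −d_i/d_o = −(-39.65)/(240) = +0.165.
The image is virtual, upright and reduced, behind the mirror.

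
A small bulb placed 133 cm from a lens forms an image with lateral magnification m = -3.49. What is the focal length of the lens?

m = −d_i/d_o ⇒ d_i = −m·d_o = −(-3.49)·(133) = 464.2 cm.
1/f = 1/d_o + 1/d_i = 1/(133) + 1/(464.2) = 0.009673, so f = 103 cm.
Since f is positive, the lens is converging.

f = 103 cm (converging)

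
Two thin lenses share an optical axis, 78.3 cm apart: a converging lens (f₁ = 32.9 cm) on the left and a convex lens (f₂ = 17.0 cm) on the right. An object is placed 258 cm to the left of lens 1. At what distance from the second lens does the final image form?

Lens 1: 1/d_i1 = 1/f₁ − 1/d_o1 = 1/(32.9) − 1/(258) = 0.02652, so d_i1 = 37.71 cm.
The intermediate image is 37.71 cm to the right of lens 1, which is 78.3 − (37.71) = 40.59 cm to the left of lens 2, so d_o2 = +40.59 cm.
Lens 2: 1/d_i2 = 1/f₂ − 1/d_o2 = 1/(17.0) − 1/(40.59) = 0.03419, so d_i2 = 29.3 cm.
The final image is real, 29.3 cm to the right of lens 2 (overall magnification ≈ 0.11).

29.3 cm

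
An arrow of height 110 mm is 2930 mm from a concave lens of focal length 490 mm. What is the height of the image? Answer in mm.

15.8 mm

For a concave lens, f = -490 mm.
1/d_i = 1/f − 1/d_o = 1/(-490.0) − 1/(2930) = -0.002382, so d_i = -419.8 mm.
m = −d_i/d_o = +0.1433.
|h_i| = |m|·h_o = 0.1433 × 110 = 15.8 mm. The image is virtual, upright and reduced, on the same side as the object.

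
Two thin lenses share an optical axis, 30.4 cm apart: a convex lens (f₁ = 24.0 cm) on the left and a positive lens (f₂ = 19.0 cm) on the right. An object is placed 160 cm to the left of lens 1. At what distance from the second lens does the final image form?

2.44 cm

Lens 1: 1/d_i1 = 1/f₁ − 1/d_o1 = 1/(24.0) − 1/(160) = 0.03542, so d_i1 = 28.24 cm.
The intermediate image is 28.24 cm to the right of lens 1, which is 30.4 − (28.24) = 2.160 cm to the left of lens 2, so d_o2 = +2.160 cm.
Lens 2: 1/d_i2 = 1/f₂ − 1/d_o2 = 1/(19.0) − 1/(2.160) = -0.4103, so d_i2 = -2.44 cm.
The final image is virtual, 2.44 cm to the left of lens 2 (overall magnification ≈ -0.20).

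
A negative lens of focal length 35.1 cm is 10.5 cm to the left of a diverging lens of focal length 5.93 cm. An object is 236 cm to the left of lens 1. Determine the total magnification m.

m = +0.0163

f₁ = −35.1 cm (diverging).
Lens 1: 1/d_i1 = 1/(-35.1) − 1/(236) = -0.03273, so d_i1 = -30.56 cm; m₁ = −d_i1/d_o1 = +0.1295.
d_o2 = 10.5 − (-30.56) = 41.06 cm.
f₂ = −5.93 cm (diverging).
Lens 2: 1/d_i2 = 1/(-5.93) − 1/(41.06) = -0.1930, so d_i2 = -5.182 cm; m₂ = −d_i2/d_o2 = +0.1262.
m = m₁·m₂ = (+0.1295)(+0.1262) = +0.0163.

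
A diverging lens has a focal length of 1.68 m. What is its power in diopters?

P = -0.595 D

For a diverging lens, f = −1.68 m.
P = 1/f = 1/(-1.68 m) = -0.595 D.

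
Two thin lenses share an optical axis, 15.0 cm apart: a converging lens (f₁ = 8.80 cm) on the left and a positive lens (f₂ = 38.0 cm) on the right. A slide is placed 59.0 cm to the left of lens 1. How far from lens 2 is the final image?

Lens 1: 1/d_i1 = 1/f₁ − 1/d_o1 = 1/(8.80) − 1/(59.0) = 0.09669, so d_i1 = 10.34 cm.
The intermediate image is 10.34 cm to the right of lens 1, which is 15.0 − (10.34) = 4.660 cm to the left of lens 2, so d_o2 = +4.660 cm.
Lens 2: 1/d_i2 = 1/f₂ − 1/d_o2 = 1/(38.0) − 1/(4.660) = -0.1883, so d_i2 = -5.31 cm.
The final image is virtual, 5.31 cm to the left of lens 2 (overall magnification ≈ -0.20).

5.31 cm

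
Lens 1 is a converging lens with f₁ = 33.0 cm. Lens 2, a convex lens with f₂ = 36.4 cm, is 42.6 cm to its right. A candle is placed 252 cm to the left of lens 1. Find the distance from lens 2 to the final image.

5.30 cm

Lens 1: 1/d_i1 = 1/f₁ − 1/d_o1 = 1/(33.0) − 1/(252) = 0.02633, so d_i1 = 37.97 cm.
The intermediate image is 37.97 cm to the right of lens 1, which is 42.6 − (37.97) = 4.630 cm to the left of lens 2, so d_o2 = +4.630 cm.
Lens 2: 1/d_i2 = 1/f₂ − 1/d_o2 = 1/(36.4) − 1/(4.630) = -0.1885, so d_i2 = -5.30 cm.
The final image is virtual, 5.30 cm to the left of lens 2 (overall magnification ≈ -0.17).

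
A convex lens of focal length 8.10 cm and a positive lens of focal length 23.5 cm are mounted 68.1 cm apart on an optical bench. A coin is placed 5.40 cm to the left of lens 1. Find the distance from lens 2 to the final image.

32.6 cm

Lens 1: 1/d_i1 = 1/f₁ − 1/d_o1 = 1/(8.10) − 1/(5.40) = -0.06173, so d_i1 = -16.20 cm.
The intermediate image is 16.20 cm to the left of lens 1 (virtual), which is 68.1 − (-16.20) = 84.30 cm to the left of lens 2, so d_o2 = +84.30 cm.
Lens 2: 1/d_i2 = 1/f₂ − 1/d_o2 = 1/(23.5) − 1/(84.30) = 0.03069, so d_i2 = 32.6 cm.
The final image is real, 32.6 cm to the right of lens 2 (overall magnification ≈ -1.2).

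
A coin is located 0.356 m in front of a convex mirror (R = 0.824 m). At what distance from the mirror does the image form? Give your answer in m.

0.191 m

f = R/2 = 0.824/2 = 0.4120 m; for a convex mirror, f = -0.4120 m.
Mirror equation: 1/s_i = 1/f − 1/s_o = 1/(-0.4120) − 1/(0.356) = -2.427 − 2.809 = -5.236, so s_i = -0.191 m.
The image is virtual, upright and reduced, behind the mirror.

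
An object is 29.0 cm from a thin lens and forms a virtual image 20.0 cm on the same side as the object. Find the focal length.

f = -64.4 cm (diverging)

Virtual image ⇒ d_i = −20.0 cm.
1/f = 1/d_o + 1/d_i = 1/(29.0) + 1/(-20.0) = -0.01552, so f = -64.4 cm.
Since f is negative, the thin lens is diverging.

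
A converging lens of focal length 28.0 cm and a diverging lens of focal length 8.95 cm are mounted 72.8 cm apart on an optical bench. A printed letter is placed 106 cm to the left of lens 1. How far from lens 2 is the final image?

7.12 cm

Lens 1: 1/d_i1 = 1/f₁ − 1/d_o1 = 1/(28.0) − 1/(106) = 0.02628, so d_i1 = 38.05 cm.
The intermediate image is 38.05 cm to the right of lens 1, which is 72.8 − (38.05) = 34.75 cm to the left of lens 2, so d_o2 = +34.75 cm.
Lens 2 is diverging, so f₂ = −8.95 cm.
Lens 2: 1/d_i2 = 1/f₂ − 1/d_o2 = 1/(-8.95) − 1/(34.75) = -0.1405, so d_i2 = -7.12 cm.
The final image is virtual, 7.12 cm to the left of lens 2 (overall magnification ≈ -0.074).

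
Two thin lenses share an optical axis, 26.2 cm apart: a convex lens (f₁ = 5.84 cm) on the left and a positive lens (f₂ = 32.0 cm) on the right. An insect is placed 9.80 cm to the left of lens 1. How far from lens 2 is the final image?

18.6 cm

Lens 1: 1/d_i1 = 1/f₁ − 1/d_o1 = 1/(5.84) − 1/(9.80) = 0.06919, so d_i1 = 14.45 cm.
The intermediate image is 14.45 cm to the right of lens 1, which is 26.2 − (14.45) = 11.75 cm to the left of lens 2, so d_o2 = +11.75 cm.
Lens 2: 1/d_i2 = 1/f₂ − 1/d_o2 = 1/(32.0) − 1/(11.75) = -0.05386, so d_i2 = -18.6 cm.
The final image is virtual, 18.6 cm to the left of lens 2 (overall magnification ≈ -2.3).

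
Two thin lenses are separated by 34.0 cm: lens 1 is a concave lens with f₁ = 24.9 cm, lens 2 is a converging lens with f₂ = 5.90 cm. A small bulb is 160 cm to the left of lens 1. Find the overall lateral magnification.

f₁ = −24.9 cm (diverging).
Lens 1: 1/d_i1 = 1/(-24.9) − 1/(160) = -0.04641, so d_i1 = -21.55 cm; m₁ = −d_i1/d_o1 = +0.1347.
d_o2 = 34.0 − (-21.55) = 55.55 cm.
Lens 2: 1/d_i2 = 1/(5.90) − 1/(55.55) = 0.1515, so d_i2 = 6.601 cm; m₂ = −d_i2/d_o2 = -0.1188.
m = m₁·m₂ = (+0.1347)(-0.1188) = -0.0160.

m = -0.0160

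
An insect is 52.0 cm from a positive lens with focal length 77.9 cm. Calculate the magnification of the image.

1/d_i = 1/f − 1/d_o = 1/(77.90) − 1/(52.0) = -0.006394, so d_i = -156.4 cm.
m = −d_i/d_o = −(-156.4)/(52.0) = +3.01.
The image is virtual, upright and enlarged, on the same side as the object.

m = +3.01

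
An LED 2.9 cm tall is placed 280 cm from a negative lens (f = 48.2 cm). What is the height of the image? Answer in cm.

For a negative lens, f = -48.2 cm.
1/d_i = 1/f − 1/d_o = 1/(-48.20) − 1/(280) = -0.02432, so d_i = -41.12 cm.
m = −d_i/d_o = +0.1469.
|h_i| = |m|·h_o = 0.1469 × 2.9 = 0.426 cm. The image is virtual, upright and reduced, on the same side as the object.

0.426 cm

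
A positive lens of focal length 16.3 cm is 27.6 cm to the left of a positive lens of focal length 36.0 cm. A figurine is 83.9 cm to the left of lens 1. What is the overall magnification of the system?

m = -0.303

Lens 1: 1/d_i1 = 1/(16.3) − 1/(83.9) = 0.04943, so d_i1 = 20.23 cm; m₁ = −d_i1/d_o1 = -0.2411.
d_o2 = 27.6 − (20.23) = 7.370 cm.
Lens 2: 1/d_i2 = 1/(36.0) − 1/(7.370) = -0.1079, so d_i2 = -9.267 cm; m₂ = −d_i2/d_o2 = +1.257.
m = m₁·m₂ = (-0.2411)(+1.257) = -0.303.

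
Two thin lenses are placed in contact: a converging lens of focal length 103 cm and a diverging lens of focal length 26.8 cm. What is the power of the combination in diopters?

P₁ = 1/f₁ = 1/(1.03 m) = +0.9709 D; P₂ = 1/f₂ = 1/(-0.268 m) = -3.731 D.
For thin lenses in contact, P = P₁ + P₂ = (+0.9709) + (-3.731) = -2.76 D.

P = -2.76 D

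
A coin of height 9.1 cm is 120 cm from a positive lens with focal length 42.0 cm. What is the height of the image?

1/d_i = 1/f − 1/d_o = 1/(42.00) − 1/(120) = 0.01548, so d_i = 64.62 cm.
m = −d_i/d_o = -0.5385.
|h_i| = |m|·h_o = 0.5385 × 9.1 = 4.90 cm. The image is real, inverted and reduced, on the far side of the lens.

4.90 cm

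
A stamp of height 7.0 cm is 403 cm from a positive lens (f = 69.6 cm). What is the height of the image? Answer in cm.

1/d_i = 1/f − 1/d_o = 1/(69.60) − 1/(403) = 0.01189, so d_i = 84.13 cm.
m = −d_i/d_o = -0.2088.
|h_i| = |m|·h_o = 0.2088 × 7.0 = 1.46 cm. The image is real, inverted and reduced, on the far side of the lens.

1.46 cm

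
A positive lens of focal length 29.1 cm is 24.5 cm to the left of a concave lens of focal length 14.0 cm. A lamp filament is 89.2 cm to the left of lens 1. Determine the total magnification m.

m = +1.45

Lens 1: 1/d_i1 = 1/(29.1) − 1/(89.2) = 0.02315, so d_i1 = 43.19 cm; m₁ = −d_i1/d_o1 = -0.4842.
d_o2 = 24.5 − (43.19) = -18.69 cm (virtual object).
f₂ = −14.0 cm (diverging).
Lens 2: 1/d_i2 = 1/(-14.0) − 1/(-18.69) = -0.01792, so d_i2 = -55.79 cm; m₂ = −d_i2/d_o2 = -2.985.
m = m₁·m₂ = (-0.4842)(-2.985) = +1.45.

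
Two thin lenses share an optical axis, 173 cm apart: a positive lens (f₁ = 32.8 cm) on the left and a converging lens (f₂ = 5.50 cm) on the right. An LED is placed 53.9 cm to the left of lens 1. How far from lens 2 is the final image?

5.86 cm

Lens 1: 1/d_i1 = 1/f₁ − 1/d_o1 = 1/(32.8) − 1/(53.9) = 0.01193, so d_i1 = 83.79 cm.
The intermediate image is 83.79 cm to the right of lens 1, which is 173 − (83.79) = 89.21 cm to the left of lens 2, so d_o2 = +89.21 cm.
Lens 2: 1/d_i2 = 1/f₂ − 1/d_o2 = 1/(5.50) − 1/(89.21) = 0.1706, so d_i2 = 5.86 cm.
The final image is real, 5.86 cm to the right of lens 2 (overall magnification ≈ 0.10).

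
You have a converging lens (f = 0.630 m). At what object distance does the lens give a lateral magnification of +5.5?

m = −d_i/d_o ⇒ d_i = −m·d_o.
1/f = 1/d_o + 1/d_i = 1/d_o − 1/(m·d_o) = (1 − 1/m)/d_o, so d_o = f(1 − 1/m) = (0.6300)(1 − 1/(+5.5)) = 0.515 m.

0.515 m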